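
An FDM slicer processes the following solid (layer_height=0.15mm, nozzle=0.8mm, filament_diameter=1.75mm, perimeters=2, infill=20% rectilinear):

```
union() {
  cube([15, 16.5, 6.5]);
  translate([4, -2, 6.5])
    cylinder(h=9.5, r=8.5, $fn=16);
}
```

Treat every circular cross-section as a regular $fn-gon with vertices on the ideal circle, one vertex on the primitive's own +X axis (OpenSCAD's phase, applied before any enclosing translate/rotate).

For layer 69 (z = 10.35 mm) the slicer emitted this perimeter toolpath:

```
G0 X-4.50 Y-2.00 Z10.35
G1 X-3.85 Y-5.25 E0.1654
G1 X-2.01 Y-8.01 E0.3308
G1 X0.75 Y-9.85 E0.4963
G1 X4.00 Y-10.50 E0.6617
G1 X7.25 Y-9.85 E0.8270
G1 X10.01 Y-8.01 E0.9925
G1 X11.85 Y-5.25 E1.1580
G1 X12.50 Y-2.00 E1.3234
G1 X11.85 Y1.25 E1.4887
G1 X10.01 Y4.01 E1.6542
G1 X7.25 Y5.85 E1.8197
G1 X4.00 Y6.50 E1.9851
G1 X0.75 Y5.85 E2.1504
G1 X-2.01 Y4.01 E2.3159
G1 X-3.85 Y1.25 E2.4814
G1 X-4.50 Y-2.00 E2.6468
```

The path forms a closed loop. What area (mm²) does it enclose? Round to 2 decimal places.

221.08 mm²

Apply the shoelace formula to the sequence of (X, Y) vertices; enclosed area = 221.08 mm².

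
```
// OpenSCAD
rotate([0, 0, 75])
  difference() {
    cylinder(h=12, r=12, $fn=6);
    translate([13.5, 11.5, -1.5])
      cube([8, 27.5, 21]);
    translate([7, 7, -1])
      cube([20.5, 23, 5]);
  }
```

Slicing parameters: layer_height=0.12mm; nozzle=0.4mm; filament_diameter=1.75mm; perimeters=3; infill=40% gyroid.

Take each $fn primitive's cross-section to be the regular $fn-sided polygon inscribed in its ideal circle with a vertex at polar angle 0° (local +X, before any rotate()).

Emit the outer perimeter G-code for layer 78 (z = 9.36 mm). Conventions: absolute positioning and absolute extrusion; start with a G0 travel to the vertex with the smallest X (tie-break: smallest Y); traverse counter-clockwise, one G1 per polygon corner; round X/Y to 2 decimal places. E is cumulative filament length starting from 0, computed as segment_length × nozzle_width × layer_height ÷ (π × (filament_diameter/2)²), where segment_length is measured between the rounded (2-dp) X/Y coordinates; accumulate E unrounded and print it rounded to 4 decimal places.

At z = 9.36 mm: the r=12 cylinder gives a regular 6-gon of circumradius 12 (constant along its height); the cube at (13.5, 11.5) (footprint 8×27.5) is included at this height; the cube at (7, 7) is not intersected at this z (z outside [-1, 4]); Taking the first minus the rest: starting from the r=12 cylinder, the 8×27.5 cube at (13.5, 11.5) misses the remaining region (no effect) — 1 connected region; (whole slice rotated 75° about Z — lengths, areas and connectivity unchanged). The outline is a single polygon with 6 vertices. Extrusion per mm of travel: 0.4 × 0.12 / (π × 0.875²) = 0.019956. Accumulating E over each segment gives final E = 1.4371.

G0 X-11.59 Y-3.11 Z9.36
G1 X-3.11 Y-11.59 E0.2393
G1 X8.49 Y-8.49 E0.4789
G1 X11.59 Y3.11 E0.7186
G1 X3.11 Y11.59 E0.9579
G1 X-8.49 Y8.49 E1.1975
G1 X-11.59 Y-3.11 E1.4371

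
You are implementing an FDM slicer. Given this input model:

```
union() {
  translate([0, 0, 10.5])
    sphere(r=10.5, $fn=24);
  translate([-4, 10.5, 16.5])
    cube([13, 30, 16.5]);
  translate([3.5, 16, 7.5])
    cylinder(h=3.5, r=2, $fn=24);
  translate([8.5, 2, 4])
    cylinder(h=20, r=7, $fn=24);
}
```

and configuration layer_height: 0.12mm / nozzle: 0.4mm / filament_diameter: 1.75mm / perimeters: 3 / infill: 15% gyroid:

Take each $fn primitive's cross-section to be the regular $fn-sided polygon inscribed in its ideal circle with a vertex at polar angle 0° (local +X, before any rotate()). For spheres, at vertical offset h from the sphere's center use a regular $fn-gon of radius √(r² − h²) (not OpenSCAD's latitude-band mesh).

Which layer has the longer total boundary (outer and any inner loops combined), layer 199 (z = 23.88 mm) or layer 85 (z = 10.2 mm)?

Layer 199 (z = 23.88): the sphere is not intersected at this z (|z−center|=13.380 > r=10.5); the cube at (-4, 10.5) is present — its section is the full 13×30 rectangle (perimeter 86.00 mm); the cylinder at (3.5, 16) is absent (z outside [7.5, 11]); the r=7 cylinder at (8.5, 2) gives a regular 24-gon of circumradius 7 (constant along its height) (perimeter = 2·24·7.000·sin(180°/24) = 43.86 mm); Taking the union: the 2 present regions are separate (no shared area or edge), so areas and boundary lengths simply add and each stays a separate island — boundary = 129.86 mm. So its perimeter = 129.86 mm. Layer 85 (z = 10.2): the r=10.5 sphere slices to a regular 24-gon of circumradius 10.496 (√(r²−h²) with h=0.3 from center) (perimeter = 2·24·10.496·sin(180°/24) = 65.76 mm); the cube at (-4, 10.5) is absent (z outside [16.5, 33]); the cylinder at (3.5, 16): section is a regular 24-gon, circumradius r=2 (perimeter = 2·24·2.000·sin(180°/24) = 12.53 mm); the r=7 cylinder at (8.5, 2) gives a regular 24-gon of circumradius 7 (constant along its height) (perimeter = 2·24·7.000·sin(180°/24) = 43.86 mm); Combining (union): the regions partially overlap (shared area 88.19 mm²), so the edge portions inside another operand are dropped and the merged outline is re-measured after clipping — boundary = 86.94 mm. So its perimeter = 86.94 mm. Layer 199 is larger (129.86 vs 86.94 mm).

layer 199 (z = 23.88 mm)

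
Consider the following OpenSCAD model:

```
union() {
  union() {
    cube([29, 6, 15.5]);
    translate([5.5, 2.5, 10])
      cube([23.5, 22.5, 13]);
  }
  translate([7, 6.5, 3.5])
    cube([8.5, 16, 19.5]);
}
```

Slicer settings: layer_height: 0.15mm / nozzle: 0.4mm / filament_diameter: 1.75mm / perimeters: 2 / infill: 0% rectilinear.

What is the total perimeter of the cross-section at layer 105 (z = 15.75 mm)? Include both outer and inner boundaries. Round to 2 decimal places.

92.00 mm

At z = 15.75 mm: the cube is not intersected at this z (z outside [0, 15.5]); the cube at (5.5, 2.5) (footprint 23.5×22.5) is included at this height (perimeter 92.00 mm); Merging all regions: only the 23.5×22.5 cube at (5.5, 2.5) is present, so the union is just that shape — boundary = 92.00 mm; the cube at (7, 6.5) (footprint 8.5×16) is included at this height (perimeter 49.00 mm); Taking the union: the 8.5×16 cube at (7, 6.5) lies entirely inside that combined region, so the union is just that combined region — boundary = 92.00 mm. Overall, the cross-section is a single solid region. Total boundary length (outer) = 92.00 mm.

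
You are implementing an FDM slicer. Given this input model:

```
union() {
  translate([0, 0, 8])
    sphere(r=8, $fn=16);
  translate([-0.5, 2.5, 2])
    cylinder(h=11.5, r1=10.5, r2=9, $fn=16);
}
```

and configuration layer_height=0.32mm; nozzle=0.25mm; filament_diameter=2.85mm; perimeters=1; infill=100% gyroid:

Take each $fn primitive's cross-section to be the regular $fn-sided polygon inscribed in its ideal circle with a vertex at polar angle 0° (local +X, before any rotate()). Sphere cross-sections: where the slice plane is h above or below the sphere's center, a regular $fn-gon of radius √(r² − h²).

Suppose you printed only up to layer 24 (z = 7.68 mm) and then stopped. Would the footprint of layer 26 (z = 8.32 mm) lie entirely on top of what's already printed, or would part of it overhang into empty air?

entirely on top

Compare the two slices. At z = 7.68: the r=8 sphere slices to a regular 16-gon of circumradius 7.994 (√(r²−h²) with h=0.32 from center) (area = (16/2)·7.994²·sin(360°/16) = 195.62 mm²); the cone at (-0.5, 2.5) (r1=10.5→r2=9) has section circumradius 9.759 here — a regular 16-gon (area = (16/2)·9.759²·sin(360°/16) = 291.58 mm²); Merging all regions: the regions partially overlap — summed areas 487.20 mm² minus the doubly-counted overlap 188.11 mm² gives 299.08 mm² — area = 299.08 mm². At z = 8.32: the r=8 sphere contributes a regular 16-gon of circumradius √(8²−0.32²) = 7.994 (area = (16/2)·7.994²·sin(360°/16) = 195.62 mm²); the cone at (-0.5, 2.5): at t=0.550 of its height the radius interpolates to r₁+(r₂−r₁)t = 9.676, giving a regular 16-gon of that circumradius (area = (16/2)·9.676²·sin(360°/16) = 286.61 mm²); Combining (union): the regions partially overlap — summed areas 482.23 mm² minus the doubly-counted overlap 186.87 mm² gives 295.36 mm² — area = 295.36 mm². Checking containment: the cross-section at z = 8.32 is a subset of the cross-section at z = 7.68.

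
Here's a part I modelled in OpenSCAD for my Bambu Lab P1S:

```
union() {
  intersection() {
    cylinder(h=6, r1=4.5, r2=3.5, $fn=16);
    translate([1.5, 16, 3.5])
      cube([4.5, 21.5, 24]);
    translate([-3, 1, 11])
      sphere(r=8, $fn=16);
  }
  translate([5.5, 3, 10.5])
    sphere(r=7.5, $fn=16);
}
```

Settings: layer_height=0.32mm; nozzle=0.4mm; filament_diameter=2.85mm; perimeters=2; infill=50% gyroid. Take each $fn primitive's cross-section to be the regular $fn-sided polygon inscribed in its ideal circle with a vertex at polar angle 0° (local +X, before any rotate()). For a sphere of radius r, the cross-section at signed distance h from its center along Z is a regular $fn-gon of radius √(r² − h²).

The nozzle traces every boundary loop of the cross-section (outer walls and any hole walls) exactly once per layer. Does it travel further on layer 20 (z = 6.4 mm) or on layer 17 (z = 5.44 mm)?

Layer 20 (z = 6.4): the cone does not reach this height (z outside [0, 6]); the cube at (1.5, 16) is present — its section is the full 4.5×21.5 rectangle (perimeter 52.00 mm); the r=8 sphere at (-3, 1) slices to a regular 16-gon of circumradius 6.545 (√(r²−h²) with h=4.6 from center) (perimeter = 2·16·6.545·sin(180°/16) = 40.86 mm); Taking the intersection: at least one operand is absent at this height, so nothing remains; the r=7.5 sphere at (5.5, 3) contributes a regular 16-gon of circumradius √(7.5²−4.1²) = 6.280 (perimeter = 2·16·6.280·sin(180°/16) = 39.21 mm); Combining (union): only the r=7.5 sphere at (5.5, 3) is present, so the union is just that shape — boundary = 39.21 mm. So its perimeter = 39.21 mm. Layer 17 (z = 5.44): the cone contributes a regular 16-gon of circumradius 3.593 (interpolated between r1=4.5 and r2=3.5 at t=0.907) (perimeter = 2·16·3.593·sin(180°/16) = 22.43 mm); the 4.5×21.5 cube at (1.5, 16) contributes its full rectangle (perimeter 52.00 mm); the sphere at (-3, 1): section is a regular 16-gon, circumradius = √(r²−h²) = √(8²−5.56²) = 5.752 (perimeter = 2·16·5.752·sin(180°/16) = 35.91 mm); Keeping only the common overlap: the 4.5×21.5 cube at (1.5, 16) does not overlap the cone (empty); the r=8 sphere at (-3, 1) does not overlap the running intersection (empty) — nothing remains; the sphere at (5.5, 3): section is a regular 16-gon, circumradius = √(r²−h²) = √(7.5²−5.06²) = 5.536 (perimeter = 2·16·5.536·sin(180°/16) = 34.56 mm); Taking the union: only the r=7.5 sphere at (5.5, 3) is present, so the union is just that shape — boundary = 34.56 mm. So its perimeter = 34.56 mm. Layer 20 is larger (39.21 vs 34.56 mm).

layer 20 (z = 6.4 mm)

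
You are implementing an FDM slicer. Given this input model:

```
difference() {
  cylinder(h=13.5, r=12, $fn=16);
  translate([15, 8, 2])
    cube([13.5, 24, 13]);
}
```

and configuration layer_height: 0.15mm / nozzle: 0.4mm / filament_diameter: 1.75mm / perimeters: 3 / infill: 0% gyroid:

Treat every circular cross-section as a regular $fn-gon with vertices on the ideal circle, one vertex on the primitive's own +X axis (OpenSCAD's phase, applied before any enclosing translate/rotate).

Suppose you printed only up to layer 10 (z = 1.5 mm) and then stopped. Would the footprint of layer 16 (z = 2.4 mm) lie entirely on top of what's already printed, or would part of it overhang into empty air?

entirely on top

Compare the two slices. At z = 1.5: the r=12 cylinder gives a regular 16-gon of circumradius 12 (constant along its height) (area = (16/2)·12.000²·sin(360°/16) = 440.85 mm²); the cube at (15, 8) is not intersected at this z (z outside [2, 15]); After the difference (first − rest): none of the subtracted shapes is present at this height, so the r=12 cylinder is unchanged — area = 440.85 mm². At z = 2.4: the r=12 cylinder gives a regular 16-gon of circumradius 12 (constant along its height) (area = (16/2)·12.000²·sin(360°/16) = 440.85 mm²); the cube at (15, 8) (footprint 13.5×24) is included at this height (area 324.00 mm²); Subtracting the remaining from the first: starting from the r=12 cylinder (440.85 mm²), the 13.5×24 cube at (15, 8) misses the remaining region (no effect) — area = 440.85 mm². Checking containment: the cross-section at z = 2.4 is a subset of the cross-section at z = 1.5.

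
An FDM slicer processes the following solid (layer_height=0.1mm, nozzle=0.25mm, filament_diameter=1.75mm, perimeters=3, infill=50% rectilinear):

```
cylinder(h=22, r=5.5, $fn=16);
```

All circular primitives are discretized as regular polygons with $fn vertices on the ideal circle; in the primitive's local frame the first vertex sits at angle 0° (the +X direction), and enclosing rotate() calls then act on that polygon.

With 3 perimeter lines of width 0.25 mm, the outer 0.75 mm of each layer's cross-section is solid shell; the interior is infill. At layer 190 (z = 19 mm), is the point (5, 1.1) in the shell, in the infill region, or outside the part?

shell

At z = 19 mm: the r=5.5 cylinder contributes a regular 16-gon of circumradius 5.5. Overall, the cross-section is a single solid region. The nearest boundary edge runs (5.50, 0.00)→(5.08, 2.10); distance from the point to it = 0.28 mm. The point is inside the cross-section, 0.28 mm from the nearest boundary — within the 0.75 mm shell band (3 × 0.25).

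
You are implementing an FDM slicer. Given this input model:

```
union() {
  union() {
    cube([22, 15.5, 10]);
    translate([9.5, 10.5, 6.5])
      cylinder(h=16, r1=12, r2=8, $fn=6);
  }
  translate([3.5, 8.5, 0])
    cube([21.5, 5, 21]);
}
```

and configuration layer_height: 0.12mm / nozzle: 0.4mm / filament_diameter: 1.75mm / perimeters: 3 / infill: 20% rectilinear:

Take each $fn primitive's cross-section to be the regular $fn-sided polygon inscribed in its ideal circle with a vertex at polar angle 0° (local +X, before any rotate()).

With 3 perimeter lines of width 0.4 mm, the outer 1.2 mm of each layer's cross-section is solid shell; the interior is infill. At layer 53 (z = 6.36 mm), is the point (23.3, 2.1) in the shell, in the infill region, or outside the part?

outside

At z = 6.36 mm: the cube is present — its section is the full 22×15.5 rectangle; the cone at (9.5, 10.5) is not intersected at this z (z outside [6.5, 22.5]); Combining (union): only the 22×15.5 cube is present, so the union is just that shape — 1 connected region; the cube at (3.5, 8.5) (footprint 21.5×5) is included at this height; Combining (union): the regions partially overlap (shared area 92.50 mm²), so overlapping operands fuse into one piece — 1 connected region. Overall, the cross-section is a single solid region. The nearest boundary edge runs (22.00, 8.50)→(22.00, 0.00); distance from the point to it = 1.30 mm. The point is not inside any of the regions above, so it lies outside the cross-section (1.30 mm from the nearest boundary).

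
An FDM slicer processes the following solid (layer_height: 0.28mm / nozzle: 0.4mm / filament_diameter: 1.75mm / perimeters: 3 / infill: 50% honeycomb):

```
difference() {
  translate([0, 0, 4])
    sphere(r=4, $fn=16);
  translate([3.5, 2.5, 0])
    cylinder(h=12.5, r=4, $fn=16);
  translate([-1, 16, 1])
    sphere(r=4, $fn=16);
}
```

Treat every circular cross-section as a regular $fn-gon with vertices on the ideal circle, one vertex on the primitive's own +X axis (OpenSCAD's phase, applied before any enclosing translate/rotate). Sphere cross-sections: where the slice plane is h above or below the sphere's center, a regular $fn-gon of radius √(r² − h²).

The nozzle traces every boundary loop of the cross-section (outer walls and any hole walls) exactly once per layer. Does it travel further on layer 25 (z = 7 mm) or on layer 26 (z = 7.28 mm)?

Layer 25 (z = 7): the r=4 sphere slices to a regular 16-gon of circumradius 2.646 (√(r²−h²) with h=3 from center) (perimeter = 2·16·2.646·sin(180°/16) = 16.52 mm); the r=4 cylinder at (3.5, 2.5) contributes a regular 16-gon of circumradius 4 (perimeter = 2·16·4.000·sin(180°/16) = 24.97 mm); the sphere at (-1, 16) is not intersected at this z (|z−center|=6.000 > r=4); Subtracting the remaining from the first: starting from the r=4 sphere, the r=4 cylinder at (3.5, 2.5) partially overlaps it — only the 7.51 mm² overlap (of its 48.98 mm²) is removed, clipping the outline — boundary = 15.61 mm. So its perimeter = 15.61 mm. Layer 26 (z = 7.28): the r=4 sphere slices to a regular 16-gon of circumradius 2.289 (√(r²−h²) with h=3.28 from center) (perimeter = 2·16·2.289·sin(180°/16) = 14.29 mm); the cylinder at (3.5, 2.5): section is a regular 16-gon, circumradius r=4 (perimeter = 2·16·4.000·sin(180°/16) = 24.97 mm); the sphere at (-1, 16) is absent (|z−center|=6.280 > r=4); Subtracting the remaining from the first: starting from the r=4 sphere, the r=4 cylinder at (3.5, 2.5) partially overlaps it — only the 5.54 mm² overlap (of its 48.98 mm²) is removed, clipping the outline — boundary = 13.35 mm. So its perimeter = 13.35 mm. Layer 25 is larger (15.61 vs 13.35 mm).

layer 25 (z = 7 mm)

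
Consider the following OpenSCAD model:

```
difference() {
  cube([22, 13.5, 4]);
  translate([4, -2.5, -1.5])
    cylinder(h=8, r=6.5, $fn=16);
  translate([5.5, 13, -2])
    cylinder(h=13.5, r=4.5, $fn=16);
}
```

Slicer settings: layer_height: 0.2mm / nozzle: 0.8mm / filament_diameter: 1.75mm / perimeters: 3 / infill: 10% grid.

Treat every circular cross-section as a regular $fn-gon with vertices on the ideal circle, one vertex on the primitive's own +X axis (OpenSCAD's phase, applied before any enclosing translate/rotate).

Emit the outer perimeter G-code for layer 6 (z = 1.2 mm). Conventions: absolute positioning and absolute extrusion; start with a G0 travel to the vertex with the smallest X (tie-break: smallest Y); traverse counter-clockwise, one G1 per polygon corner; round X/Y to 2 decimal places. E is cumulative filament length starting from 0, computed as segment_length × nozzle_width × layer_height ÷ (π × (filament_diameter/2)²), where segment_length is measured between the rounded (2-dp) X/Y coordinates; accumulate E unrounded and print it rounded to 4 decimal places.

G0 X0.00 Y2.49 Z1.20
G1 X1.51 Y3.51 E0.1212
G1 X4.00 Y4.00 E0.2900
G1 X6.49 Y3.51 E0.4588
G1 X8.60 Y2.10 E0.6277
G1 X10.00 Y0.00 E0.7955
G1 X22.00 Y0.00 E1.5938
G1 X22.00 Y13.50 E2.4918
G1 X9.90 Y13.50 E3.2967
G1 X10.00 Y13.00 E3.3306
G1 X9.66 Y11.28 E3.4473
G1 X8.68 Y9.82 E3.5642
G1 X7.22 Y8.84 E3.6812
G1 X5.50 Y8.50 E3.7978
G1 X3.78 Y8.84 E3.9144
G1 X2.32 Y9.82 E4.0314
G1 X1.34 Y11.28 E4.1484
G1 X1.00 Y13.00 E4.2650
G1 X1.10 Y13.50 E4.2989
G1 X0.00 Y13.50 E4.3721
G1 X0.00 Y2.49 E5.1045

At z = 1.2 mm: the cube is present — its section is the full 22×13.5 rectangle; the r=6.5 cylinder at (4, -2.5) gives a regular 16-gon of circumradius 6.5 (constant along its height); the r=4.5 cylinder at (5.5, 13) contributes a regular 16-gon of circumradius 4.5; Subtracting the remaining from the first: starting from the 22×13.5 cube, the r=6.5 cylinder at (4, -2.5) partially overlaps it — only the 30.58 mm² overlap (of its 129.35 mm²) is removed, clipping the outline; the r=4.5 cylinder at (5.5, 13) partially overlaps it — only the 35.45 mm² overlap (of its 61.99 mm²) is removed, clipping the outline — 1 connected region. The outline is a single polygon with 20 vertices. Extrusion per mm of travel: 0.8 × 0.2 / (π × 0.875²) = 0.066520. Accumulating E over each segment gives final E = 5.1045.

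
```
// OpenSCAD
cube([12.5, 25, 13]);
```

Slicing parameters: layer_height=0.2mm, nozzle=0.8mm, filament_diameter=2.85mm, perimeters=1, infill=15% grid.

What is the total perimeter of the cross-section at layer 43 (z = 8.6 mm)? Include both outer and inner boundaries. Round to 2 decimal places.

75.00 mm

At z = 8.6 mm: the 12.5×25 cube contributes its full rectangle (perimeter 75.00 mm). Overall, the cross-section is a single solid region. Total boundary length (outer) = 75.00 mm.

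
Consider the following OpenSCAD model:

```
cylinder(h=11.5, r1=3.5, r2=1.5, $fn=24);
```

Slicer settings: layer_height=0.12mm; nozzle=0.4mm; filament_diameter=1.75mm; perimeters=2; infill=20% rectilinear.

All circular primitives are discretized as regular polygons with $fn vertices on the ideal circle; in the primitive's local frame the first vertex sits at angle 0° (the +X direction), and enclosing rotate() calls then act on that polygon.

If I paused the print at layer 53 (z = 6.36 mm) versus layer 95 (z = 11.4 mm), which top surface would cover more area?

Layer 53 (z = 6.36): the cone: at t=0.553 of its height the radius interpolates to r₁+(r₂−r₁)t = 2.394, giving a regular 24-gon of that circumradius (area = (24/2)·2.394²·sin(360°/24) = 17.80 mm²). So its area = 17.80 mm². Layer 95 (z = 11.4): the cone (r1=3.5→r2=1.5) has section circumradius 1.517 here — a regular 24-gon (area = (24/2)·1.517²·sin(360°/24) = 7.15 mm²). So its area = 7.15 mm². Layer 53 is larger (17.80 vs 7.15 mm²).

layer 53 (z = 6.36 mm)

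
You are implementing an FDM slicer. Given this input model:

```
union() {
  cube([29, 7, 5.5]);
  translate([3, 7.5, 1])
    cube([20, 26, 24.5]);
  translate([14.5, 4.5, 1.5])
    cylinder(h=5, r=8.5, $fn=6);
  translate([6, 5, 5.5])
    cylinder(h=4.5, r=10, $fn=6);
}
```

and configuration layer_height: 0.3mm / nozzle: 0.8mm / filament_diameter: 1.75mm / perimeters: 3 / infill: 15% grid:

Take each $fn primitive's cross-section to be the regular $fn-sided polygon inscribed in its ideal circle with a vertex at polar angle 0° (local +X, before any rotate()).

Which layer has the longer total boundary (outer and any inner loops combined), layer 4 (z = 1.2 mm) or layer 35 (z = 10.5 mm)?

Layer 4 (z = 1.2): the cube (footprint 29×7) is included at this height (perimeter 72.00 mm); the 20×26 cube at (3, 7.5) contributes its full rectangle (perimeter 92.00 mm); the cylinder at (14.5, 4.5) is absent (z outside [1.5, 6.5]); the cylinder at (6, 5) does not reach this height (z outside [5.5, 10]); Taking the union: the 2 present regions are separate (no shared area or edge), so areas and boundary lengths simply add and each stays a separate island — boundary = 164.00 mm. So its perimeter = 164.00 mm. Layer 35 (z = 10.5): the cube is absent (z outside [0, 5.5]); the cube at (3, 7.5) is present — its section is the full 20×26 rectangle (perimeter 92.00 mm); the cylinder at (14.5, 4.5) is not intersected at this z (z outside [1.5, 6.5]); the cylinder at (6, 5) does not reach this height (z outside [5.5, 10]); Taking the union: only the 20×26 cube at (3, 7.5) is present, so the union is just that shape — boundary = 92.00 mm. So its perimeter = 92.00 mm. Layer 4 is larger (164.00 vs 92.00 mm).

layer 4 (z = 1.2 mm)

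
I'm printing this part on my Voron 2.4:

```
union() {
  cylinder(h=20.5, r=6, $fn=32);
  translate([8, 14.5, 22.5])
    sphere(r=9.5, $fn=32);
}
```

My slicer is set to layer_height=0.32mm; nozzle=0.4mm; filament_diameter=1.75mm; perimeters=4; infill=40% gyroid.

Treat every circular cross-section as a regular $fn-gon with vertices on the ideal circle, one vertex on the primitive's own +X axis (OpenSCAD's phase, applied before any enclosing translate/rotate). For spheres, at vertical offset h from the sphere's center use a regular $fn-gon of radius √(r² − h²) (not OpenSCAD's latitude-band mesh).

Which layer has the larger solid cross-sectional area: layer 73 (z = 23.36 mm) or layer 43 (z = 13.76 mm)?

layer 73 (z = 23.36 mm)

Layer 73 (z = 23.36): the cylinder is absent (z outside [0, 20.5]); the r=9.5 sphere at (8, 14.5) slices to a regular 32-gon of circumradius 9.461 (√(r²−h²) with h=0.86 from center) (area = (32/2)·9.461²·sin(360°/32) = 279.40 mm²); Taking the union: only the r=9.5 sphere at (8, 14.5) is present, so the union is just that shape — area = 279.40 mm². So its area = 279.40 mm². Layer 43 (z = 13.76): the cylinder: section is a regular 32-gon, circumradius r=6 (area = (32/2)·6.000²·sin(360°/32) = 112.37 mm²); the r=9.5 sphere at (8, 14.5) contributes a regular 32-gon of circumradius √(9.5²−8.74²) = 3.723 (area = (32/2)·3.723²·sin(360°/32) = 43.27 mm²); Combining (union): the 2 present regions are separate (no shared area or edge), so areas and boundary lengths simply add and each stays a separate island — area = 155.64 mm². So its area = 155.64 mm². Layer 73 is larger (279.40 vs 155.64 mm²).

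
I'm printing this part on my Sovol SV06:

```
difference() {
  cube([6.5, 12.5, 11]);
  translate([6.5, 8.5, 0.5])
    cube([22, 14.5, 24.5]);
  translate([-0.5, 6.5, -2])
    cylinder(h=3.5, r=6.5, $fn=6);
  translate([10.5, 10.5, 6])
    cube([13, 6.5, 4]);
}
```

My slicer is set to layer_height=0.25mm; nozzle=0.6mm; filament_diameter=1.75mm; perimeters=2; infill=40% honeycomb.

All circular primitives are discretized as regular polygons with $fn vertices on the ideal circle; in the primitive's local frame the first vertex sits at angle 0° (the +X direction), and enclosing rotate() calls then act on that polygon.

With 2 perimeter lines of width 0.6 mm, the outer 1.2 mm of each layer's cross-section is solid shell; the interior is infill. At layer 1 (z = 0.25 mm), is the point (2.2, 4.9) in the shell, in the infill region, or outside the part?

outside

At z = 0.25 mm: the 6.5×12.5 cube contributes its full rectangle; the cube at (6.5, 8.5) is absent (z outside [0.5, 25]); the r=6.5 cylinder at (-0.5, 6.5) gives a regular 6-gon of circumradius 6.5 (constant along its height); the cube at (10.5, 10.5) is absent (z outside [6, 10]); After the difference (first − rest): starting from the 6.5×12.5 cube, the r=6.5 cylinder at (-0.5, 6.5) partially overlaps it — only the 49.26 mm² overlap (of its 109.77 mm²) is removed, clipping the outline — 1 connected region. Overall, the cross-section is a single solid region. The nearest boundary edge runs (2.75, 0.87)→(6.00, 6.50); distance from the point to it = 2.49 mm. The point is not inside any of the regions above, so it lies outside the cross-section (2.49 mm from the nearest boundary).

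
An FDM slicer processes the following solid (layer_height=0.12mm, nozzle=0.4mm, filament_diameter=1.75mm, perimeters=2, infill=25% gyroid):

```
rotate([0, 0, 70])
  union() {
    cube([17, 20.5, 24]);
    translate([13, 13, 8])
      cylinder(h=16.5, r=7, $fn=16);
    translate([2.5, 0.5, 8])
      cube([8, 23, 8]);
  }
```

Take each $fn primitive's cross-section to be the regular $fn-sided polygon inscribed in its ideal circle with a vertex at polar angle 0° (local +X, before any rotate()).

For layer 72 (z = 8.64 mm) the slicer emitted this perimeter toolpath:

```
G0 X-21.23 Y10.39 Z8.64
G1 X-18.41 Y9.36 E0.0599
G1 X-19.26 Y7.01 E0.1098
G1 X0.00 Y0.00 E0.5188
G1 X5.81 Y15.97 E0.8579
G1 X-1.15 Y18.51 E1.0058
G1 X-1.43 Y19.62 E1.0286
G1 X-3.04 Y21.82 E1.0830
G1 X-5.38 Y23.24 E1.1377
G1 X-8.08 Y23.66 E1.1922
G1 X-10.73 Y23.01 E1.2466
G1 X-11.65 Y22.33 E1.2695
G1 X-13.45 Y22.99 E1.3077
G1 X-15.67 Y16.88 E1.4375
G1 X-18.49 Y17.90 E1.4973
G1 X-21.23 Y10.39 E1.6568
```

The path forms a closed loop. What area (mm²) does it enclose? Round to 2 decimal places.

Apply the shoelace formula to the sequence of (X, Y) vertices; enclosed area = 395.47 mm².

395.47 mm²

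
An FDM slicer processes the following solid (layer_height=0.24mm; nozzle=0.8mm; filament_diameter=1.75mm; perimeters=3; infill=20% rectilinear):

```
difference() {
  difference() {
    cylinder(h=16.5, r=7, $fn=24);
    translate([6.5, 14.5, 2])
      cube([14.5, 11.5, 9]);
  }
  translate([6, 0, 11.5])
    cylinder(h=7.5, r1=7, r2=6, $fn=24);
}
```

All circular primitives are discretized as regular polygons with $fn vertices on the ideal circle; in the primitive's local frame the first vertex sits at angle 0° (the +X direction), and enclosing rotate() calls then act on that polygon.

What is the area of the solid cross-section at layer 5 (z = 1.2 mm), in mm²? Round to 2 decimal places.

152.19 mm²

At z = 1.2 mm: the r=7 cylinder contributes a regular 24-gon of circumradius 7 (area = (24/2)·7.000²·sin(360°/24) = 152.19 mm²); the cube at (6.5, 14.5) is not intersected at this z (z outside [2, 11]); After the difference (first − rest): none of the subtracted shapes is present at this height, so the r=7 cylinder is unchanged — area = 152.19 mm²; the cone at (6, 0) is absent (z outside [11.5, 19]); Taking the first minus the rest: none of the subtracted shapes is present at this height, so that combined region is unchanged — area = 152.19 mm². Overall, the cross-section is a single solid region. Net area = 152.19 mm².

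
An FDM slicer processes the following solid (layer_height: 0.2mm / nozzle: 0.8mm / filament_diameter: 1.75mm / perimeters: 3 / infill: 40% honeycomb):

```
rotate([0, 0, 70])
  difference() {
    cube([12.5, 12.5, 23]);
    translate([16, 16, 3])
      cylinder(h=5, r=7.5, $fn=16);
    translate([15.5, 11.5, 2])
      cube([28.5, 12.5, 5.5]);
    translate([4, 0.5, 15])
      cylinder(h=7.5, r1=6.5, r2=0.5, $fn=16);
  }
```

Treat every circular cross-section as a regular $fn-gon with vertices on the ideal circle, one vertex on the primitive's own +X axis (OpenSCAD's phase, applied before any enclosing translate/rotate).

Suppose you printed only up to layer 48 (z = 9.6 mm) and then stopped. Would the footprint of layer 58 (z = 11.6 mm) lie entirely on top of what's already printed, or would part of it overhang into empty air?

entirely on top

Compare the two slices. At z = 9.6: the cube (footprint 12.5×12.5) is included at this height (area 156.25 mm²); the cylinder at (16, 16) is not intersected at this z (z outside [3, 8]); the cube at (15.5, 11.5) is absent (z outside [2, 7.5]); the cone at (4, 0.5) does not reach this height (z outside [15, 22.5]); Subtracting the remaining from the first: none of the subtracted shapes is present at this height, so the 12.5×12.5 cube is unchanged — area = 156.25 mm²; (whole slice rotated 70° about Z — lengths, areas and connectivity unchanged). At z = 11.6: the 12.5×12.5 cube contributes its full rectangle (area 156.25 mm²); the cylinder at (16, 16) does not reach this height (z outside [3, 8]); the cube at (15.5, 11.5) is not intersected at this z (z outside [2, 7.5]); the cone at (4, 0.5) is absent (z outside [15, 22.5]); After the difference (first − rest): none of the subtracted shapes is present at this height, so the 12.5×12.5 cube is unchanged — area = 156.25 mm²; (whole slice rotated 70° about Z — lengths, areas and connectivity unchanged). Checking containment: the cross-section at z = 11.6 is a subset of the cross-section at z = 9.6.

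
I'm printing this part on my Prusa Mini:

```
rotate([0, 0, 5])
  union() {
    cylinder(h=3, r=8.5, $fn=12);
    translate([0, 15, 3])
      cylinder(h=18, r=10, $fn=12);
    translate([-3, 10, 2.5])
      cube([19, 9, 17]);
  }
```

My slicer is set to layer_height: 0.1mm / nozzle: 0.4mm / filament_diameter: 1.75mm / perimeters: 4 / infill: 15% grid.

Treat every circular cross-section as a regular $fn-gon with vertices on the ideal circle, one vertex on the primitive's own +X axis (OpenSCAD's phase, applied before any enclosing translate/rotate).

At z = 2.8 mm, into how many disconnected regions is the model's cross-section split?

2

At z = 2.8 mm: the cylinder: section is a regular 12-gon, circumradius r=8.5; the cylinder at (0, 15) is not intersected at this z (z outside [3, 21]); the cube at (-3, 10) (footprint 19×9) is included at this height; Taking the union: the 2 present regions are separate (no shared area or edge), so areas and boundary lengths simply add and each stays a separate island — 2 connected regions; (whole slice rotated 5° about Z — lengths, areas and connectivity unchanged). The result has 2 disconnected regions.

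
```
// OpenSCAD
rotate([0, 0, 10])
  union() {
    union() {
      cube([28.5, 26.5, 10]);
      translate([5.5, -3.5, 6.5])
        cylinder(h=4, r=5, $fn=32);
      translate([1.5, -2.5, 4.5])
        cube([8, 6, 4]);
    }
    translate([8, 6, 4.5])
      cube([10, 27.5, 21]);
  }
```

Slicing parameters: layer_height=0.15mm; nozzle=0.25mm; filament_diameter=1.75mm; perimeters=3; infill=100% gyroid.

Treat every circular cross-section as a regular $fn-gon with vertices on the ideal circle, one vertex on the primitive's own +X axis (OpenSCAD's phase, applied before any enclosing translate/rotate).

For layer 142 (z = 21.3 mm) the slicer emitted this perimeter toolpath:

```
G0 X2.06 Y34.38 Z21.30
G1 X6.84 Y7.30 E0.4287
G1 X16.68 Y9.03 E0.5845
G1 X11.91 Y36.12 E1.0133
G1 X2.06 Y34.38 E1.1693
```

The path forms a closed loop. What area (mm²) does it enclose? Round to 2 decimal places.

Apply the shoelace formula to the sequence of (X, Y) vertices; enclosed area = 274.94 mm².

274.94 mm²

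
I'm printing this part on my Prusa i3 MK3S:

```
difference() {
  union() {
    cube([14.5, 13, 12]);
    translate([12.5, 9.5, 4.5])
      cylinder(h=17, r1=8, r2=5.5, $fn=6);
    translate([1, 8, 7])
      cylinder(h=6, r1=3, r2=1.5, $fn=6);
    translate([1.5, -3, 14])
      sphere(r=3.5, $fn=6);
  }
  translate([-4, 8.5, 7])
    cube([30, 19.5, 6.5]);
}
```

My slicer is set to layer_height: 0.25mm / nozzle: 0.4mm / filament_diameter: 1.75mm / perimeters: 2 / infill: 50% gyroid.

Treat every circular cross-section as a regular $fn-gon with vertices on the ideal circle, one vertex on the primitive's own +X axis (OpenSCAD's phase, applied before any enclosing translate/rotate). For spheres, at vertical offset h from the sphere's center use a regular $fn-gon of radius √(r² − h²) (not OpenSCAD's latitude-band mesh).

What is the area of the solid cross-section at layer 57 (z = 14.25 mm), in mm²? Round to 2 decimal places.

143.68 mm²

At z = 14.25 mm: the cube is absent (z outside [0, 12]); the cone at (12.5, 9.5) contributes a regular 6-gon of circumradius 6.566 (interpolated between r1=8 and r2=5.5 at t=0.574) (area = (6/2)·6.566²·sin(360°/6) = 112.02 mm²); the cone at (1, 8) is absent (z outside [7, 13]); the r=3.5 sphere at (1.5, -3) slices to a regular 6-gon of circumradius 3.491 (√(r²−h²) with h=0.25 from center) (area = (6/2)·3.491²·sin(360°/6) = 31.66 mm²); Combining (union): the 2 present regions are separate (no shared area or edge), so areas and boundary lengths simply add and each stays a separate island — area = 143.68 mm²; the cube at (-4, 8.5) does not reach this height (z outside [7, 13.5]); Subtracting the remaining from the first: none of the subtracted shapes is present at this height, so the result so far is unchanged — area = 143.68 mm². Overall, the cross-section has 2 separate islands. Net area = 143.68 mm².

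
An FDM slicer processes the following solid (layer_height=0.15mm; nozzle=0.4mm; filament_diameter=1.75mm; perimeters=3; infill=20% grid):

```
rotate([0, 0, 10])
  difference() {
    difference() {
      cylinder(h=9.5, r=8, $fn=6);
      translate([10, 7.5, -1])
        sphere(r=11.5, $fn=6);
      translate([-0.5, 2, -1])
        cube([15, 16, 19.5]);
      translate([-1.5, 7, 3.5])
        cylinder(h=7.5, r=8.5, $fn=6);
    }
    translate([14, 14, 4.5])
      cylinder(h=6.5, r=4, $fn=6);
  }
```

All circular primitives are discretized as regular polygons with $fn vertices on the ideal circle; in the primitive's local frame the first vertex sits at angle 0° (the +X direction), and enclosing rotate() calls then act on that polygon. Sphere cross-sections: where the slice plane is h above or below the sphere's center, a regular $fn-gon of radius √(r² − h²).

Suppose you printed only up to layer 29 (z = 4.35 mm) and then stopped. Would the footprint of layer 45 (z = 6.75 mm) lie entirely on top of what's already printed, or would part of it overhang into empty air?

Compare the two slices. At z = 4.35: the r=8 cylinder gives a regular 6-gon of circumradius 8 (constant along its height) (area = (6/2)·8.000²·sin(360°/6) = 166.28 mm²); the sphere at (10, 7.5): section is a regular 6-gon, circumradius = √(r²−h²) = √(11.5²−5.35²) = 10.180 (area = (6/2)·10.180²·sin(360°/6) = 269.23 mm²); the cube at (-0.5, 2) is present — its section is the full 15×16 rectangle (area 240.00 mm²); the r=8.5 cylinder at (-1.5, 7) gives a regular 6-gon of circumradius 8.5 (constant along its height) (area = (6/2)·8.500²·sin(360°/6) = 187.71 mm²); Subtracting the remaining from the first: starting from the r=8 cylinder (166.28 mm²), the r=11.5 sphere at (10, 7.5) partially overlaps it — only the 30.74 mm² overlap (of its 269.23 mm²) is removed, clipping the outline; the 15×16 cube at (-0.5, 2) partially overlaps it — only the 10.22 mm² overlap (of its 240.00 mm²) is removed, clipping the outline; the r=8.5 cylinder at (-1.5, 7) partially overlaps it — only the 46.98 mm² overlap (of its 187.71 mm²) is removed, clipping the outline — area = 78.35 mm²; the cylinder at (14, 14) is not intersected at this z (z outside [4.5, 11]); After the difference (first − rest): none of the subtracted shapes is present at this height, so the result so far is unchanged — area = 78.35 mm²; (whole slice rotated 10° about Z — lengths, areas and connectivity unchanged). At z = 6.75: the r=8 cylinder contributes a regular 6-gon of circumradius 8 (area = (6/2)·8.000²·sin(360°/6) = 166.28 mm²); the r=11.5 sphere at (10, 7.5) contributes a regular 6-gon of circumradius √(11.5²−7.75²) = 8.496 (area = (6/2)·8.496²·sin(360°/6) = 187.55 mm²); the cube at (-0.5, 2) (footprint 15×16) is included at this height (area 240.00 mm²); the r=8.5 cylinder at (-1.5, 7) gives a regular 6-gon of circumradius 8.5 (constant along its height) (area = (6/2)·8.500²·sin(360°/6) = 187.71 mm²); After the difference (first − rest): starting from the r=8 cylinder (166.28 mm²), the r=11.5 sphere at (10, 7.5) partially overlaps it — only the 14.70 mm² overlap (of its 187.55 mm²) is removed, clipping the outline; the 15×16 cube at (-0.5, 2) partially overlaps it — only the 18.51 mm² overlap (of its 240.00 mm²) is removed, clipping the outline; the r=8.5 cylinder at (-1.5, 7) partially overlaps it — only the 47.52 mm² overlap (of its 187.71 mm²) is removed, clipping the outline — area = 85.55 mm²; the r=4 cylinder at (14, 14) gives a regular 6-gon of circumradius 4 (constant along its height) (area = (6/2)·4.000²·sin(360°/6) = 41.57 mm²); Subtracting the remaining from the first: starting from that combined region (85.55 mm²), the r=4 cylinder at (14, 14) misses the remaining region (no effect) — area = 85.55 mm²; (whole slice rotated 10° about Z — lengths, areas and connectivity unchanged). Checking containment: at z = 6.75 the cross-section extends beyond the z = 4.35 cross-section by about 7.20 mm².

part overhangs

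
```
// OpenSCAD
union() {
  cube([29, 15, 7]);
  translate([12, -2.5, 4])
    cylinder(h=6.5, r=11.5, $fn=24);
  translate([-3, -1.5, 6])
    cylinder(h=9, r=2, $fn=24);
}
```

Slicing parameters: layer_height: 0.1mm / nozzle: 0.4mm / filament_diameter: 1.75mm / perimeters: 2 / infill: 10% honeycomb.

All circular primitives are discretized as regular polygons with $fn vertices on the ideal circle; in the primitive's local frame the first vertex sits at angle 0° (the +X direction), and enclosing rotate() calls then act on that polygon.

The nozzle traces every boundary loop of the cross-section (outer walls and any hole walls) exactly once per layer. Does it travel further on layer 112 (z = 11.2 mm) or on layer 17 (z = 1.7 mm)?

Layer 112 (z = 11.2): the cube does not reach this height (z outside [0, 7]); the cylinder at (12, -2.5) is not intersected at this z (z outside [4, 10.5]); the r=2 cylinder at (-3, -1.5) contributes a regular 24-gon of circumradius 2 (perimeter = 2·24·2.000·sin(180°/24) = 12.53 mm); Combining (union): only the r=2 cylinder at (-3, -1.5) is present, so the union is just that shape — boundary = 12.53 mm. So its perimeter = 12.53 mm. Layer 17 (z = 1.7): the cube (footprint 29×15) is included at this height (perimeter 88.00 mm); the cylinder at (12, -2.5) is not intersected at this z (z outside [4, 10.5]); the cylinder at (-3, -1.5) does not reach this height (z outside [6, 15]); Taking the union: only the 29×15 cube is present, so the union is just that shape — boundary = 88.00 mm. So its perimeter = 88.00 mm. Layer 17 is larger (88.00 vs 12.53 mm).

layer 17 (z = 1.7 mm)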